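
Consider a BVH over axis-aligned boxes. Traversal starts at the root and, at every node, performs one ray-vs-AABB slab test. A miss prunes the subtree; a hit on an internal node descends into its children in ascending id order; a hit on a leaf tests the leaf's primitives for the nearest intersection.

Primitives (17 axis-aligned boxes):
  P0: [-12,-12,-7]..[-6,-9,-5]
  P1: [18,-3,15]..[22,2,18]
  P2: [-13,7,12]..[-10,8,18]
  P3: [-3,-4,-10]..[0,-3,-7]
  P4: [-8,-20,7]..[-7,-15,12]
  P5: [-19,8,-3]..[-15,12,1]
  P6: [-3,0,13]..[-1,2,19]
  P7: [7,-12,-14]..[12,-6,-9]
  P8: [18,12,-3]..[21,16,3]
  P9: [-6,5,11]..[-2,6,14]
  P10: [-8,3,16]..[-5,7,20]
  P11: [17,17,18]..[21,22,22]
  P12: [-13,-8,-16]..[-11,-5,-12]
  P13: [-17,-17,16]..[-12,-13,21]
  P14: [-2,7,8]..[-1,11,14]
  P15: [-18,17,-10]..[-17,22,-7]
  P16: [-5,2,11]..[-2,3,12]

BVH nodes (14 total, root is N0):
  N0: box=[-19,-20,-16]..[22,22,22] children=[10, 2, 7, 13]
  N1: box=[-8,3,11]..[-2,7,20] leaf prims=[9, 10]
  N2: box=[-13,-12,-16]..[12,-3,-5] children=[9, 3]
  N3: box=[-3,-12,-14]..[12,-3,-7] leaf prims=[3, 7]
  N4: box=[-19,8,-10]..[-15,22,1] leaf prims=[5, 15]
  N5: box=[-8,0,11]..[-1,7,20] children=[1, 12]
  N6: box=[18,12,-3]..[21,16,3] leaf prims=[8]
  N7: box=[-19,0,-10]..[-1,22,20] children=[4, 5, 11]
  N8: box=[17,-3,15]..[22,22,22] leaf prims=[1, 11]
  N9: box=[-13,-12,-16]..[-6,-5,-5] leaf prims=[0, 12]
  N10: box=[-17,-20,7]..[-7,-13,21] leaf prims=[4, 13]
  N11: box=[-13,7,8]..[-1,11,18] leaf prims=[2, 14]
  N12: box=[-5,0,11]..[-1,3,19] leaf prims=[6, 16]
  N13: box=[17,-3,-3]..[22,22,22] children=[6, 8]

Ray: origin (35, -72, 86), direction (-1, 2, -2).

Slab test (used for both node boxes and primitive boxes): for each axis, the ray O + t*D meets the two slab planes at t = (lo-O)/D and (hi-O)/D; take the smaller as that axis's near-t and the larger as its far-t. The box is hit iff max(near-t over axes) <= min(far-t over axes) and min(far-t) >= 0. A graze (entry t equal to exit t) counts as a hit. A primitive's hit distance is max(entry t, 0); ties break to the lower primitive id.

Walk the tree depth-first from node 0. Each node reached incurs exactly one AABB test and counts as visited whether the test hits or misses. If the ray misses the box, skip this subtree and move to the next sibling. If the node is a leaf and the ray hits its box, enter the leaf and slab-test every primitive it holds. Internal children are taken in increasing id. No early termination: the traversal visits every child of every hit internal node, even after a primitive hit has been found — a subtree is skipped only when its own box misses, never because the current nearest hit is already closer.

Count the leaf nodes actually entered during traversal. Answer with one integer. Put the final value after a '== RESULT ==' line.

Walk:
N0 x:[13,54] y:[26,47] z:[32,51] -> hit [32,47], descend [2, 7, 10, 13]
  N2 x:[23,48] y:[30,69/2] z:[91/2,51] -> miss, prune
  N7 x:[36,54] y:[36,47] z:[33,48] -> hit [36,47], descend [4, 5, 11]
    N4 x:[50,54] y:[40,47] z:[85/2,48] -> miss, prune
    N5 x:[36,43] y:[36,79/2] z:[33,75/2] -> hit [36,75/2], descend [1, 12]
      N1 x:[37,43] y:[75/2,79/2] z:[33,75/2] -> hit [75/2,75/2] leaf, test {P9(miss), P10(miss)}
      N12 x:[36,40] y:[36,75/2] z:[67/2,75/2] -> hit [36,75/2] leaf, test {P6@t=36, P16@t=37}
    N11 x:[36,48] y:[79/2,83/2] z:[34,39] -> miss, prune
  N10 x:[42,52] y:[26,59/2] z:[65/2,79/2] -> miss, prune
  N13 x:[13,18] y:[69/2,47] z:[32,89/2] -> miss, prune

Visited [0, 2, 7, 4, 5, 1, 12, 11, 10, 13]. Tests: 10 box, 2 leaf. Nearest: P6.

== RESULT ==
2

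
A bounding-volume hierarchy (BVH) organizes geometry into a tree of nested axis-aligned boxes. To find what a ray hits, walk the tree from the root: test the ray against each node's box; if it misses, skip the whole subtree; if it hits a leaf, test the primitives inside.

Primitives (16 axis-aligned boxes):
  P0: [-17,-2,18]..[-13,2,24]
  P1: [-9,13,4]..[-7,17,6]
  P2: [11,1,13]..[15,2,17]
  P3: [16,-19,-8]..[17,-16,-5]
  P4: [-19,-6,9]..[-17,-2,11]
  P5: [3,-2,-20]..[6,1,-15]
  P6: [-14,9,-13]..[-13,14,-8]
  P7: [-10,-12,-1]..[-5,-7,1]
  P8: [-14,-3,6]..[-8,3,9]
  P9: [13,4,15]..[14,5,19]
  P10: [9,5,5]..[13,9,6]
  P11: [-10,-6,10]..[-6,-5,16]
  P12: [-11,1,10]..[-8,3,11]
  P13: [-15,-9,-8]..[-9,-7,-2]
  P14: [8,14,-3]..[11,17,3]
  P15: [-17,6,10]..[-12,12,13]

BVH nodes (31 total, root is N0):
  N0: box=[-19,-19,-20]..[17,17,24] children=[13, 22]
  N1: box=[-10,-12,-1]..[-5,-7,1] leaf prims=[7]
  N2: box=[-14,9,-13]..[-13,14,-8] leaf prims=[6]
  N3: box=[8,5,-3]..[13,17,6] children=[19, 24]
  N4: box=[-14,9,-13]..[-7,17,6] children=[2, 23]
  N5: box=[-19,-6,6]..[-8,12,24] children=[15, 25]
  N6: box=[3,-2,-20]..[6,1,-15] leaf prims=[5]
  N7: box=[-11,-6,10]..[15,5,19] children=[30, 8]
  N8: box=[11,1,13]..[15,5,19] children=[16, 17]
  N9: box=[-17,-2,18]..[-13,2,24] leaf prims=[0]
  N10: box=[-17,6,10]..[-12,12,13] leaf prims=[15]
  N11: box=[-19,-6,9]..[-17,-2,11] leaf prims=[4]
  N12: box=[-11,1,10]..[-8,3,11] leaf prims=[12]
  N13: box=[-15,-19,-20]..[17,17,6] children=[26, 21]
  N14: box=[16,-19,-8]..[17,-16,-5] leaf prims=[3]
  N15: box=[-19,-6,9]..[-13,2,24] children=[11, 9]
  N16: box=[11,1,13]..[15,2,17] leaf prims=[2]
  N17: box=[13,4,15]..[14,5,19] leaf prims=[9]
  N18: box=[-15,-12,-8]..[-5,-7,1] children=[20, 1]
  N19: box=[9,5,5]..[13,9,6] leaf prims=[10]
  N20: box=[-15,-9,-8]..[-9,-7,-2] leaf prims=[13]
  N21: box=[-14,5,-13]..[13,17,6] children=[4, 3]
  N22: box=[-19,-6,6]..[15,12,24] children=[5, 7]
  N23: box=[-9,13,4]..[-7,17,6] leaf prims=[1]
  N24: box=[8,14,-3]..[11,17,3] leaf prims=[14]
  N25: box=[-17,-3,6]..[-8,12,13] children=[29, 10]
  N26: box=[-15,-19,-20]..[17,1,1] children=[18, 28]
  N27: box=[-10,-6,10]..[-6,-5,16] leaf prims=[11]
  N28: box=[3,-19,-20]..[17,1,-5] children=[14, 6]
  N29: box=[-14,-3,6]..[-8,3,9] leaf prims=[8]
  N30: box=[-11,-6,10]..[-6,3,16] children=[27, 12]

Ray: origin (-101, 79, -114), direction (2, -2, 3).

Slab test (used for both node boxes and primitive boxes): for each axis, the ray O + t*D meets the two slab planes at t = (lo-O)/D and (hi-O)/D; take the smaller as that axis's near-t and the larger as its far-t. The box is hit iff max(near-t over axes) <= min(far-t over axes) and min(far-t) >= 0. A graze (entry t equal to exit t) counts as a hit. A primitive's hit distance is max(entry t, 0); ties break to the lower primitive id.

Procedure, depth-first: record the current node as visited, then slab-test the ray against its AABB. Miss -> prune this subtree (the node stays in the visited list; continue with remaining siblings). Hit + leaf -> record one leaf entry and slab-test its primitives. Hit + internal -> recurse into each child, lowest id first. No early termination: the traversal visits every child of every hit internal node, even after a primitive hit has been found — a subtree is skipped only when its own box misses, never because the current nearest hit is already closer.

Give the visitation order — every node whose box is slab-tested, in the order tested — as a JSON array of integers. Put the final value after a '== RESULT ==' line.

Traverse from the root:
N0 x:[41,59] y:[31,49] z:[94/3,46] -> hit [41,46], descend [13, 22]
  N13 x:[43,59] y:[31,49] z:[94/3,40] -> miss, prune
  N22 x:[41,58] y:[67/2,85/2] z:[40,46] -> hit [41,85/2], descend [5, 7]
    N5 x:[41,93/2] y:[67/2,85/2] z:[40,46] -> hit [41,85/2], descend [15, 25]
      N15 x:[41,44] y:[77/2,85/2] z:[41,46] -> hit [41,85/2], descend [9, 11]
        N9 x:[42,44] y:[77/2,81/2] z:[44,46] -> miss, prune
        N11 x:[41,42] y:[81/2,85/2] z:[41,125/3] -> hit [41,125/3] leaf, test {P4@t=41}
      N25 x:[42,93/2] y:[67/2,41] z:[40,127/3] -> miss, prune
    N7 x:[45,58] y:[37,85/2] z:[124/3,133/3] -> miss, prune

Visited [0, 13, 22, 5, 15, 9, 11, 25, 7]. Tests: 9 box, 1 leaf. Nearest: P4.

== RESULT ==
[0, 13, 22, 5, 15, 9, 11, 25, 7]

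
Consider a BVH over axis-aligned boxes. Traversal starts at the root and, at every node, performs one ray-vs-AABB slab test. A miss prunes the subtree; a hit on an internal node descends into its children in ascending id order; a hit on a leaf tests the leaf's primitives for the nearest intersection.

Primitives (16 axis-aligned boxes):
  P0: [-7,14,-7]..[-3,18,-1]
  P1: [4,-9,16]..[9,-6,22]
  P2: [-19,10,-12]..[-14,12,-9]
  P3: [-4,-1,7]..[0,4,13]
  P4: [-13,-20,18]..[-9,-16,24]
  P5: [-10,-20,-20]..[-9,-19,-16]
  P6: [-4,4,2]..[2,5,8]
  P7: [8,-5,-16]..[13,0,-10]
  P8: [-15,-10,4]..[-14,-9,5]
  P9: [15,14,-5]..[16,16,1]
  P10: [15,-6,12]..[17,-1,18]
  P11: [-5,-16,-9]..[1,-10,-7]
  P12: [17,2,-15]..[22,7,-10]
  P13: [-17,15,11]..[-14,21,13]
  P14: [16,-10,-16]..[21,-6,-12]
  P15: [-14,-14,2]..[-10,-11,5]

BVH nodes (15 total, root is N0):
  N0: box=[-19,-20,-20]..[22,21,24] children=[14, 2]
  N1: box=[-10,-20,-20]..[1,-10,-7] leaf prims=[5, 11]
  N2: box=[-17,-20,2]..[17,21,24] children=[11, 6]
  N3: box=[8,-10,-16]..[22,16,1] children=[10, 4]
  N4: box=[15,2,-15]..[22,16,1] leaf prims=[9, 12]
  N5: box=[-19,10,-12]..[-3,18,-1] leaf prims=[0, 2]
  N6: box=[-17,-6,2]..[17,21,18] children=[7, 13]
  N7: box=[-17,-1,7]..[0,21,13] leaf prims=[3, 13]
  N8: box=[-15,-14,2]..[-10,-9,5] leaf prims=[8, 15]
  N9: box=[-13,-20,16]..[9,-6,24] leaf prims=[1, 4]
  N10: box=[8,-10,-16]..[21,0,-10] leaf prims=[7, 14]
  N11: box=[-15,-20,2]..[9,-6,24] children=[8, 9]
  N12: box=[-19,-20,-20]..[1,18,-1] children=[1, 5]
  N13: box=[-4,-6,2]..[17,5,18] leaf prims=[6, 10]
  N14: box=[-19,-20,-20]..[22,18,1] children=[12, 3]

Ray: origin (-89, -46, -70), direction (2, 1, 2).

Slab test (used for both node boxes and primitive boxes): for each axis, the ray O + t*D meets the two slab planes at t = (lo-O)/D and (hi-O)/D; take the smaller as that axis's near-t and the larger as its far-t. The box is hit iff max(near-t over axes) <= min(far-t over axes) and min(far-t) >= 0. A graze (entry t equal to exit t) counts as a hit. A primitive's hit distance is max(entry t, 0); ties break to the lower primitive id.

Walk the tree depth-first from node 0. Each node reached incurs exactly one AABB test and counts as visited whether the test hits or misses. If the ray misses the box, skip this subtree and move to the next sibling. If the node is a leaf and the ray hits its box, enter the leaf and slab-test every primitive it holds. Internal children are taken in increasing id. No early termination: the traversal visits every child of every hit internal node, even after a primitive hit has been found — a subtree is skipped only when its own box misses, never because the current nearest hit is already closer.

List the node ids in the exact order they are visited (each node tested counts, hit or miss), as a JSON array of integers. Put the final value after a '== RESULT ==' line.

Walk:
N0 x:[35,111/2] y:[26,67] z:[25,47] -> hit [35,47], descend [2, 14]
  N2 x:[36,53] y:[26,67] z:[36,47] -> hit [36,47], descend [6, 11]
    N6 x:[36,53] y:[40,67] z:[36,44] -> hit [40,44], descend [7, 13]
      N7 x:[36,89/2] y:[45,67] z:[77/2,83/2] -> miss, prune
      N13 x:[85/2,53] y:[40,51] z:[36,44] -> hit [85/2,44] leaf, test {P6(miss), P10(miss)}
    N11 x:[37,49] y:[26,40] z:[36,47] -> hit [37,40], descend [8, 9]
      N8 x:[37,79/2] y:[32,37] z:[36,75/2] -> hit [37,37] leaf, test {P8@t=37, P15(miss)}
      N9 x:[38,49] y:[26,40] z:[43,47] -> miss, prune
  N14 x:[35,111/2] y:[26,64] z:[25,71/2] -> hit [35,71/2], descend [3, 12]
    N3 x:[97/2,111/2] y:[36,62] z:[27,71/2] -> miss, prune
    N12 x:[35,45] y:[26,64] z:[25,69/2] -> miss, prune

Summary -> nodes [0, 2, 6, 7, 13, 11, 8, 9, 14, 3, 12]; box-tests=11; leaf-entries=2; first=P8

== RESULT ==
[0, 2, 6, 7, 13, 11, 8, 9, 14, 3, 12]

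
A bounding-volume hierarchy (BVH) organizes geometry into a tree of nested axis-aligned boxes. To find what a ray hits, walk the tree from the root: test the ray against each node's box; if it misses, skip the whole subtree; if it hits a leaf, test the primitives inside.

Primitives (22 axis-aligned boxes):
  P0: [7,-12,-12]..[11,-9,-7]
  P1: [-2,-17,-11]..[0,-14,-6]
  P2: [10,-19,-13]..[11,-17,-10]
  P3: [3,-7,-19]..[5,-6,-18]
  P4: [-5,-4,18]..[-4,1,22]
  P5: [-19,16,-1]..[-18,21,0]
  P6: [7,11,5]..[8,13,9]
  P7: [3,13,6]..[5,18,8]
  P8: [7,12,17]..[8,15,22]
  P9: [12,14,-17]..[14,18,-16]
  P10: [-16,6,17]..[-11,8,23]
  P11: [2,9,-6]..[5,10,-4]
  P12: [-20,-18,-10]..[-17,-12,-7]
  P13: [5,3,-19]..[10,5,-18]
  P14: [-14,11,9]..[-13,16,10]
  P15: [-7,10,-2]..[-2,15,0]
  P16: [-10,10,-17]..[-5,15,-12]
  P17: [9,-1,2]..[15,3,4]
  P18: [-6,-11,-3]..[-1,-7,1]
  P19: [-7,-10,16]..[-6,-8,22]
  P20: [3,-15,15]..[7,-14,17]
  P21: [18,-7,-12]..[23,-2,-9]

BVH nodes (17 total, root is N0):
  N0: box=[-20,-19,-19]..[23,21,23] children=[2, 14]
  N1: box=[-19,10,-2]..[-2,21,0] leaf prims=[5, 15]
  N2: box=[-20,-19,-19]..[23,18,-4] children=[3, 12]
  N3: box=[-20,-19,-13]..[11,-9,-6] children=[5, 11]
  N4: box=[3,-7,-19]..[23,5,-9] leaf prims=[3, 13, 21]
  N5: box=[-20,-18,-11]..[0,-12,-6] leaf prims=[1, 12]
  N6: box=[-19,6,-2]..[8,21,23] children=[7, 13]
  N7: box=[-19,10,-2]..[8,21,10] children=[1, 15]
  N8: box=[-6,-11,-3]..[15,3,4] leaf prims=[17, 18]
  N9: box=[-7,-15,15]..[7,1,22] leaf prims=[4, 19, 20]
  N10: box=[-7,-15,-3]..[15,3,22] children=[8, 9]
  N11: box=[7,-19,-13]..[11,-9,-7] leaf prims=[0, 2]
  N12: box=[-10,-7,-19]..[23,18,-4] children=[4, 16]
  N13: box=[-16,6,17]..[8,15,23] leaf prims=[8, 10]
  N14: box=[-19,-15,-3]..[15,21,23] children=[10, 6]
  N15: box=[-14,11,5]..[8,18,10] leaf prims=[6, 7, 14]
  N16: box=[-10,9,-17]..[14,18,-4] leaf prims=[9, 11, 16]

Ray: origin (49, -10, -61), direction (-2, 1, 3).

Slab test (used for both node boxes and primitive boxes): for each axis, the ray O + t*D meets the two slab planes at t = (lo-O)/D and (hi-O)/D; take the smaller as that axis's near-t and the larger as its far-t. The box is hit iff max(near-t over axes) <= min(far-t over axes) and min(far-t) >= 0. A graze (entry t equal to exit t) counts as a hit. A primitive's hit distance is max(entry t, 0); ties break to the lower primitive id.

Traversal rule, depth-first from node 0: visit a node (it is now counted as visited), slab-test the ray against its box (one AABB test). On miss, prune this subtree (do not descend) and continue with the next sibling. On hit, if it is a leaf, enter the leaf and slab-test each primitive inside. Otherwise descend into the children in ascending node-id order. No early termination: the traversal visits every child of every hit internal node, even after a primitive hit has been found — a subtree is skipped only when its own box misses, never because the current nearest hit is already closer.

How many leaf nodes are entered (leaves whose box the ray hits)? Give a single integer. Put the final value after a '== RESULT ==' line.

Traverse from the root:
N0 x:[13,69/2] y:[-9,31] z:[14,28] -> hit [14,28], descend [2, 14]
  N2 x:[13,69/2] y:[-9,28] z:[14,19] -> hit [14,19], descend [3, 12]
    N3 x:[19,69/2] y:[-9,1] z:[16,55/3] -> miss, prune
    N12 x:[13,59/2] y:[3,28] z:[14,19] -> hit [14,19], descend [4, 16]
      N4 x:[13,23] y:[3,15] z:[14,52/3] -> hit [14,15] leaf, test {P3(miss), P13(miss), P21(miss)}
      N16 x:[35/2,59/2] y:[19,28] z:[44/3,19] -> hit [19,19] leaf, test {P9(miss), P11(miss), P16(miss)}
  N14 x:[17,34] y:[-5,31] z:[58/3,28] -> hit [58/3,28], descend [6, 10]
    N6 x:[41/2,34] y:[16,31] z:[59/3,28] -> hit [41/2,28], descend [7, 13]
      N7 x:[41/2,34] y:[20,31] z:[59/3,71/3] -> hit [41/2,71/3], descend [1, 15]
        N1 x:[51/2,34] y:[20,31] z:[59/3,61/3] -> miss, prune
        N15 x:[41/2,63/2] y:[21,28] z:[22,71/3] -> hit [22,71/3] leaf, test {P6(miss), P7@t=23, P14(miss)}
      N13 x:[41/2,65/2] y:[16,25] z:[26,28] -> miss, prune
    N10 x:[17,28] y:[-5,13] z:[58/3,83/3] -> miss, prune

order=[0, 2, 3, 12, 4, 16, 14, 6, 7, 1, 15, 13, 10]  |boxes|=13  |leaves|=3  hit=P7

== RESULT ==
3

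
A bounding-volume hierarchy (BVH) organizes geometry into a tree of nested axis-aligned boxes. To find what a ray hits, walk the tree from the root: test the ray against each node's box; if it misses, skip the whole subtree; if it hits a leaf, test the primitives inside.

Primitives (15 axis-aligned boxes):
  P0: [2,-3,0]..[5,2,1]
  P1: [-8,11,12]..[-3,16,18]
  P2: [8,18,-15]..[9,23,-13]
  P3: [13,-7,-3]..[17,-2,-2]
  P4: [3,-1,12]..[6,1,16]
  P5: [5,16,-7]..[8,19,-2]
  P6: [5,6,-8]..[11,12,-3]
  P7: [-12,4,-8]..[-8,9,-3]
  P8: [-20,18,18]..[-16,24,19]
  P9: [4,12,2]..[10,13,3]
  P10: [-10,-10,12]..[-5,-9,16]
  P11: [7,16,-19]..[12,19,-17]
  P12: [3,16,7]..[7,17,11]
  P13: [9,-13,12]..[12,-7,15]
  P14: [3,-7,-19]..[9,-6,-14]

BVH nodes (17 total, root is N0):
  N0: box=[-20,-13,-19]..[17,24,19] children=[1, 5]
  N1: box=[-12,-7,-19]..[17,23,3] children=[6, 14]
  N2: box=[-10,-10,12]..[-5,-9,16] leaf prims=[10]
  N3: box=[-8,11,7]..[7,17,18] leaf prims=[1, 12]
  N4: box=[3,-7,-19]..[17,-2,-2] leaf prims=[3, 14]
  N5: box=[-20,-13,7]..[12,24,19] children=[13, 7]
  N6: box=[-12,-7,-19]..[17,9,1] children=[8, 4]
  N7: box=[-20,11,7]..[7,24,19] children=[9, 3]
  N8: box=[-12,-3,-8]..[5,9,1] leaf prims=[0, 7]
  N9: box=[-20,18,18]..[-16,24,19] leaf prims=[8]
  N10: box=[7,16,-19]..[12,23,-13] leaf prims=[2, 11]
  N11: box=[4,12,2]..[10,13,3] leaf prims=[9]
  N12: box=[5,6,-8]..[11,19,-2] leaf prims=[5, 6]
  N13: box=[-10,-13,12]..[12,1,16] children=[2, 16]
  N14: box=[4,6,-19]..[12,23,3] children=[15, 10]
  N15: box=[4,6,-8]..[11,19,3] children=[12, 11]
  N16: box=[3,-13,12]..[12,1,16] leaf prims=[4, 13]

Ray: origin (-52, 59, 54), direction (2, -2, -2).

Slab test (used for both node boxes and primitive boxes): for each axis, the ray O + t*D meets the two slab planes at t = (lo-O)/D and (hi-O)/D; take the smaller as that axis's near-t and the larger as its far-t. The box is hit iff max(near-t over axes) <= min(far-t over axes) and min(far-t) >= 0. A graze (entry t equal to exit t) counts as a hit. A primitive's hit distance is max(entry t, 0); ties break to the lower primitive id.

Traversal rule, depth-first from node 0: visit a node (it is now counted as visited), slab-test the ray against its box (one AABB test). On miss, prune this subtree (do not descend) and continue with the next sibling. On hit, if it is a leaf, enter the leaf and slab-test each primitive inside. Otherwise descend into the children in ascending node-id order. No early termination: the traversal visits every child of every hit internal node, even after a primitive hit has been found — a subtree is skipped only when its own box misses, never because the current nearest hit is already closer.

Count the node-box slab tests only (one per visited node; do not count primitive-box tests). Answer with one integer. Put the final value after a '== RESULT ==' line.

Trace the traversal:
N0 x:[16,69/2] y:[35/2,36] z:[35/2,73/2] -> hit [35/2,69/2], descend [1, 5]
  N1 x:[20,69/2] y:[18,33] z:[51/2,73/2] -> hit [51/2,33], descend [6, 14]
    N6 x:[20,69/2] y:[25,33] z:[53/2,73/2] -> hit [53/2,33], descend [4, 8]
      N4 x:[55/2,69/2] y:[61/2,33] z:[28,73/2] -> hit [61/2,33] leaf, test {P3(miss), P14(miss)}
      N8 x:[20,57/2] y:[25,31] z:[53/2,31] -> hit [53/2,57/2] leaf, test {P0(miss), P7(miss)}
    N14 x:[28,32] y:[18,53/2] z:[51/2,73/2] -> miss, prune
  N5 x:[16,32] y:[35/2,36] z:[35/2,47/2] -> hit [35/2,47/2], descend [7, 13]
    N7 x:[16,59/2] y:[35/2,24] z:[35/2,47/2] -> hit [35/2,47/2], descend [3, 9]
      N3 x:[22,59/2] y:[21,24] z:[18,47/2] -> hit [22,47/2] leaf, test {P1(miss), P12(miss)}
      N9 x:[16,18] y:[35/2,41/2] z:[35/2,18] -> hit [35/2,18] leaf, test {P8@t=35/2}
    N13 x:[21,32] y:[29,36] z:[19,21] -> miss, prune

Visited [0, 1, 6, 4, 8, 14, 5, 7, 3, 9, 13]. Tests: 11 box, 4 leaf. Nearest: P8.

== RESULT ==
11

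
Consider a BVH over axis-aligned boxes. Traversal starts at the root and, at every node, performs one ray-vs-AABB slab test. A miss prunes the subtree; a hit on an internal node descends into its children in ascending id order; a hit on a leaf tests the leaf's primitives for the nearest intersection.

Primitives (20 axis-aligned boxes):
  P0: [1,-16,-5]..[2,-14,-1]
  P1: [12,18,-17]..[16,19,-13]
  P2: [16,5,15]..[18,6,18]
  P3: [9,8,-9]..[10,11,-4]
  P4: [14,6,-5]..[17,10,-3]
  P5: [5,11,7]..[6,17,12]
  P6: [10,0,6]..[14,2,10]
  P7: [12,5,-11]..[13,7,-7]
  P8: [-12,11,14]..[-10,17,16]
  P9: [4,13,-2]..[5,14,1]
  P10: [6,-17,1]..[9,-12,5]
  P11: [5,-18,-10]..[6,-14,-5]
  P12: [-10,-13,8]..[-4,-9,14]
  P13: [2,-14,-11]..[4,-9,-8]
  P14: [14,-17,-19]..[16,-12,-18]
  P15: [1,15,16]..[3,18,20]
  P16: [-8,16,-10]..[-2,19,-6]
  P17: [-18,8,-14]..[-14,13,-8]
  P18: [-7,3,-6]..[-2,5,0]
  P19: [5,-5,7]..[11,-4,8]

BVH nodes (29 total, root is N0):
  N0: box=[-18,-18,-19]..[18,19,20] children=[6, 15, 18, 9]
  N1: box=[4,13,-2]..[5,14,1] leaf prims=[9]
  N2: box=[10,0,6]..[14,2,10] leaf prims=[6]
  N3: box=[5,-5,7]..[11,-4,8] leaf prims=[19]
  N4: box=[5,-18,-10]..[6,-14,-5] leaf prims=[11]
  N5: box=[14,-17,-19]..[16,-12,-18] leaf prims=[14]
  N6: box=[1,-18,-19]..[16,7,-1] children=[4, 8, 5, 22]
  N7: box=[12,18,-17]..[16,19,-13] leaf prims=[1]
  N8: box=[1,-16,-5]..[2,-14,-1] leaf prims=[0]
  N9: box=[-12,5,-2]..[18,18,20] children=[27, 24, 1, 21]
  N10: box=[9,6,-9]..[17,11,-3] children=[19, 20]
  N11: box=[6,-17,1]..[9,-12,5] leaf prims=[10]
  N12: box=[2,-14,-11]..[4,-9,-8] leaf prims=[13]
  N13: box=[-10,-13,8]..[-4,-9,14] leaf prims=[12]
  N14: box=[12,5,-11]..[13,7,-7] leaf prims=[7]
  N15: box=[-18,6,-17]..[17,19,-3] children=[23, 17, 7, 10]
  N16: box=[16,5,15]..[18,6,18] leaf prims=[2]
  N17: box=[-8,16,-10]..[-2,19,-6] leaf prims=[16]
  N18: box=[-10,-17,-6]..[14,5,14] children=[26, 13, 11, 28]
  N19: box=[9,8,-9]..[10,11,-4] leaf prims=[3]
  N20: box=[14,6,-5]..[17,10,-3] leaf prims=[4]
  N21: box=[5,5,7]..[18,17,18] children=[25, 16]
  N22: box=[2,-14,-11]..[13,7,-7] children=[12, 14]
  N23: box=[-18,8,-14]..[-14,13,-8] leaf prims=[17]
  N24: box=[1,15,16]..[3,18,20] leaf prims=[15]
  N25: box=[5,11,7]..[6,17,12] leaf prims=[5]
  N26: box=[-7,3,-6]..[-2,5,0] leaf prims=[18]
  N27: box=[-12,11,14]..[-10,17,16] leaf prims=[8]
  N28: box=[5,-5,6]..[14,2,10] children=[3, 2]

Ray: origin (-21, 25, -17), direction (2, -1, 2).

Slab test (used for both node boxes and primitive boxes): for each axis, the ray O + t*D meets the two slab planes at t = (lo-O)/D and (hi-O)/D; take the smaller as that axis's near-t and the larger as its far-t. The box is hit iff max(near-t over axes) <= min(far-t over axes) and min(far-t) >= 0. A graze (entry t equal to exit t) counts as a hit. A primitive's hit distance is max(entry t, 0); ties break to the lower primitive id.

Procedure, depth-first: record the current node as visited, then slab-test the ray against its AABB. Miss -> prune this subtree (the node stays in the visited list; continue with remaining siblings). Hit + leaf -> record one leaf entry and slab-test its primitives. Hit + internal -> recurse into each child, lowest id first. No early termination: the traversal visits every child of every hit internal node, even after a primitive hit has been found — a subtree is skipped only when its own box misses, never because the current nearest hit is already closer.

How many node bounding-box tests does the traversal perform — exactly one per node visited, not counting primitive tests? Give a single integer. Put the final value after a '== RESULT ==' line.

Trace the traversal:
N0 x:[3/2,39/2] y:[6,43] z:[-1,37/2] -> hit [6,37/2], descend [6, 9, 15, 18]
  N6 x:[11,37/2] y:[18,43] z:[-1,8] -> miss, prune
  N9 x:[9/2,39/2] y:[7,20] z:[15/2,37/2] -> hit [15/2,37/2], descend [1, 21, 24, 27]
    N1 x:[25/2,13] y:[11,12] z:[15/2,9] -> miss, prune
    N21 x:[13,39/2] y:[8,20] z:[12,35/2] -> hit [13,35/2], descend [16, 25]
      N16 x:[37/2,39/2] y:[19,20] z:[16,35/2] -> miss, prune
      N25 x:[13,27/2] y:[8,14] z:[12,29/2] -> hit [13,27/2] leaf, test {P5@t=13}
    N24 x:[11,12] y:[7,10] z:[33/2,37/2] -> miss, prune
    N27 x:[9/2,11/2] y:[8,14] z:[31/2,33/2] -> miss, prune
  N15 x:[3/2,19] y:[6,19] z:[0,7] -> hit [6,7], descend [7, 10, 17, 23]
    N7 x:[33/2,37/2] y:[6,7] z:[0,2] -> miss, prune
    N10 x:[15,19] y:[14,19] z:[4,7] -> miss, prune
    N17 x:[13/2,19/2] y:[6,9] z:[7/2,11/2] -> miss, prune
    N23 x:[3/2,7/2] y:[12,17] z:[3/2,9/2] -> miss, prune
  N18 x:[11/2,35/2] y:[20,42] z:[11/2,31/2] -> miss, prune

Visited [0, 6, 9, 1, 21, 16, 25, 24, 27, 15, 7, 10, 17, 23, 18]. Tests: 15 box, 1 leaf. Nearest: P5.

== RESULT ==
15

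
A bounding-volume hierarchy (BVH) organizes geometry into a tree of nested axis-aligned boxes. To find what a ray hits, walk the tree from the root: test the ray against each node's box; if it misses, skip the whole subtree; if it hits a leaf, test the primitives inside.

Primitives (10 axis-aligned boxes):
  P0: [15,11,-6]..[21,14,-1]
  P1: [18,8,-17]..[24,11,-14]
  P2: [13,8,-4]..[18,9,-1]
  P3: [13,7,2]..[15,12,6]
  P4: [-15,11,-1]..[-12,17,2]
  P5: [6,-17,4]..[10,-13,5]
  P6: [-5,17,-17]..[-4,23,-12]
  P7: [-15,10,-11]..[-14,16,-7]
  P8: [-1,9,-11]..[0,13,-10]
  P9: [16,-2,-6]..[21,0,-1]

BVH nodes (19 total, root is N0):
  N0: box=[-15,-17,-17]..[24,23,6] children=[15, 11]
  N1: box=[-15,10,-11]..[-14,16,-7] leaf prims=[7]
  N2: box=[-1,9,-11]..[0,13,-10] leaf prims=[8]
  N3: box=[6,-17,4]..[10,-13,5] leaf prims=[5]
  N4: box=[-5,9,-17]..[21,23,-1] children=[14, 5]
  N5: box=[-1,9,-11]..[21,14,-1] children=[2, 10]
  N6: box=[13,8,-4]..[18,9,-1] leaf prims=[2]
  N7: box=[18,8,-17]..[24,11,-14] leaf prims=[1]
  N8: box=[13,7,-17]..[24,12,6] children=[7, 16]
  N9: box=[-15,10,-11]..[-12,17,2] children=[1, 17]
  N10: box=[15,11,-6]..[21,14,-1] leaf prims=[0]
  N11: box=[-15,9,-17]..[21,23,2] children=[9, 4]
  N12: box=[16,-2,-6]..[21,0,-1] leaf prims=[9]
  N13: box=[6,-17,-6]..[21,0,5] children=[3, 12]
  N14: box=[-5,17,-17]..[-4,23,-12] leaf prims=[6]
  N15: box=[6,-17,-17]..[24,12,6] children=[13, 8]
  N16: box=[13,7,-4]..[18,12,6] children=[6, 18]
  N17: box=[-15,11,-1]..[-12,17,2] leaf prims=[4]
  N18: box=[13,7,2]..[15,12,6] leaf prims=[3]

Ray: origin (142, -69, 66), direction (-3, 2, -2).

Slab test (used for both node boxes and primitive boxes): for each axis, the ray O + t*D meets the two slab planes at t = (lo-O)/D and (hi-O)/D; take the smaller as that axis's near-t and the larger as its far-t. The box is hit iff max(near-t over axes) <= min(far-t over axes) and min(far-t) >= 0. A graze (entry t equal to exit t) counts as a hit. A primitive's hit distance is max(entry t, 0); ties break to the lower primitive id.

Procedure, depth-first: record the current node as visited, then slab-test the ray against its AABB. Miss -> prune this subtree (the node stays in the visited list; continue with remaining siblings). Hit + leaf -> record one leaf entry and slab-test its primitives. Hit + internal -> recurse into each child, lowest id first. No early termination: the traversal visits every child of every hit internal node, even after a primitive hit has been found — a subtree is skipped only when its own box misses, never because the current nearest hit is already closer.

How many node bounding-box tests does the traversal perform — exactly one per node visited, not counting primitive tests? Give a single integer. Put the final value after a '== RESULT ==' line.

Walk:
N0 x:[118/3,157/3] y:[26,46] z:[30,83/2] -> hit [118/3,83/2], descend [11, 15]
  N11 x:[121/3,157/3] y:[39,46] z:[32,83/2] -> hit [121/3,83/2], descend [4, 9]
    N4 x:[121/3,49] y:[39,46] z:[67/2,83/2] -> hit [121/3,83/2], descend [5, 14]
      N5 x:[121/3,143/3] y:[39,83/2] z:[67/2,77/2] -> miss, prune
      N14 x:[146/3,49] y:[43,46] z:[39,83/2] -> miss, prune
    N9 x:[154/3,157/3] y:[79/2,43] z:[32,77/2] -> miss, prune
  N15 x:[118/3,136/3] y:[26,81/2] z:[30,83/2] -> hit [118/3,81/2], descend [8, 13]
    N8 x:[118/3,43] y:[38,81/2] z:[30,83/2] -> hit [118/3,81/2], descend [7, 16]
      N7 x:[118/3,124/3] y:[77/2,40] z:[40,83/2] -> hit [40,40] leaf, test {P1@t=40}
      N16 x:[124/3,43] y:[38,81/2] z:[30,35] -> miss, prune
    N13 x:[121/3,136/3] y:[26,69/2] z:[61/2,36] -> miss, prune

Summary -> nodes [0, 11, 4, 5, 14, 9, 15, 8, 7, 16, 13]; box-tests=11; leaf-entries=1; first=P1

== RESULT ==
11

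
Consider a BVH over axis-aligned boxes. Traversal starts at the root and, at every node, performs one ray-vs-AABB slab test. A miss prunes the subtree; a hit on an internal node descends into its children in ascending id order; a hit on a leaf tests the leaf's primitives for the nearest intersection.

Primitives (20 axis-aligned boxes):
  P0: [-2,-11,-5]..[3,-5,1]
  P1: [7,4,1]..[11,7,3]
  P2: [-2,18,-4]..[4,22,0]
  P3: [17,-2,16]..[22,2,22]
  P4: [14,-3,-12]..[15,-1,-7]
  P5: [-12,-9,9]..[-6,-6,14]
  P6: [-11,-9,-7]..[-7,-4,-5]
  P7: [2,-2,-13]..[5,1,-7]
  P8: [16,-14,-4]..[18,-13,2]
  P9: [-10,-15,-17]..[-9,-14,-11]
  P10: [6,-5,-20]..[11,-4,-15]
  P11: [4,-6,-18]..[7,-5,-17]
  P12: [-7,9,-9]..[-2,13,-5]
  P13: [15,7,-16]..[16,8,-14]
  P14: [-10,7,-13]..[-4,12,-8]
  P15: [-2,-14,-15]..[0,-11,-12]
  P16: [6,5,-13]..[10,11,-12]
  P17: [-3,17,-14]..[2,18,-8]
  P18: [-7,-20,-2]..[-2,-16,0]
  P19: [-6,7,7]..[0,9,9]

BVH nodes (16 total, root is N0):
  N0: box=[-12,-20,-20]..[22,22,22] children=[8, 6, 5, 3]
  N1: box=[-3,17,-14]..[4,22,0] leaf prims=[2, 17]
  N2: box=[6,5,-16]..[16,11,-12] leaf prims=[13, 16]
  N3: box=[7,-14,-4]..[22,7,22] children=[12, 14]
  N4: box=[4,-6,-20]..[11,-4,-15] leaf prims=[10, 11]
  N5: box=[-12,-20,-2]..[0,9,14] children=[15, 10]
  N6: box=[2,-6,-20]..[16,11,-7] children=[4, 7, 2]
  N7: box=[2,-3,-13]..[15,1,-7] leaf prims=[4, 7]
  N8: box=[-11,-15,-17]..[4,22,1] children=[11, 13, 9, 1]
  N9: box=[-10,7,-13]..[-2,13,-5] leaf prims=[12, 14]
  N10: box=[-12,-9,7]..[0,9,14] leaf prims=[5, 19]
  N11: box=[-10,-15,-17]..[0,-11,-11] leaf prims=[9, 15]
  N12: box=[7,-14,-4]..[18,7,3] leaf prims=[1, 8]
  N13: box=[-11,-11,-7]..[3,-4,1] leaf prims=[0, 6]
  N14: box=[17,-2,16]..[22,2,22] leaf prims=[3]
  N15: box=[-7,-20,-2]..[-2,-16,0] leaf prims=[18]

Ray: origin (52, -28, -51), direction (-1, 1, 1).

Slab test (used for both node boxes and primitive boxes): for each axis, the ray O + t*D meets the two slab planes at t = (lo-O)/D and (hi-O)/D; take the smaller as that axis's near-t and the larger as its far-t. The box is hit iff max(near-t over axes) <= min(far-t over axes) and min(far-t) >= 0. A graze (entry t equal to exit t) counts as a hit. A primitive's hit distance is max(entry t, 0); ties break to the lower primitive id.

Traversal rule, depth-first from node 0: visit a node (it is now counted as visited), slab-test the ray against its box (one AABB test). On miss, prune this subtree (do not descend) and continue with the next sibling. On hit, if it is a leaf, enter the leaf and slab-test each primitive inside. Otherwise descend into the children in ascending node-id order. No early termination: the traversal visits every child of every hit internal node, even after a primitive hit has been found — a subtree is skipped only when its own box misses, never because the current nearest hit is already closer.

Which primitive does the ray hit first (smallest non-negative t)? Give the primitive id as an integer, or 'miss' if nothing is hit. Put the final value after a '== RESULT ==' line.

Traverse from the root:
N0 x:[30,64] y:[8,50] z:[31,73] -> hit [31,50], descend [3, 5, 6, 8]
  N3 x:[30,45] y:[14,35] z:[47,73] -> miss, prune
  N5 x:[52,64] y:[8,37] z:[49,65] -> miss, prune
  N6 x:[36,50] y:[22,39] z:[31,44] -> hit [36,39], descend [2, 4, 7]
    N2 x:[36,46] y:[33,39] z:[35,39] -> hit [36,39] leaf, test {P13@t=36, P16(miss)}
    N4 x:[41,48] y:[22,24] z:[31,36] -> miss, prune
    N7 x:[37,50] y:[25,29] z:[38,44] -> miss, prune
  N8 x:[48,63] y:[13,50] z:[34,52] -> hit [48,50], descend [1, 9, 11, 13]
    N1 x:[48,55] y:[45,50] z:[37,51] -> hit [48,50] leaf, test {P2@t=48, P17(miss)}
    N9 x:[54,62] y:[35,41] z:[38,46] -> miss, prune
    N11 x:[52,62] y:[13,17] z:[34,40] -> miss, prune
    N13 x:[49,63] y:[17,24] z:[44,52] -> miss, prune

order=[0, 3, 5, 6, 2, 4, 7, 8, 1, 9, 11, 13]  |boxes|=12  |leaves|=2  hit=P13

== RESULT ==
13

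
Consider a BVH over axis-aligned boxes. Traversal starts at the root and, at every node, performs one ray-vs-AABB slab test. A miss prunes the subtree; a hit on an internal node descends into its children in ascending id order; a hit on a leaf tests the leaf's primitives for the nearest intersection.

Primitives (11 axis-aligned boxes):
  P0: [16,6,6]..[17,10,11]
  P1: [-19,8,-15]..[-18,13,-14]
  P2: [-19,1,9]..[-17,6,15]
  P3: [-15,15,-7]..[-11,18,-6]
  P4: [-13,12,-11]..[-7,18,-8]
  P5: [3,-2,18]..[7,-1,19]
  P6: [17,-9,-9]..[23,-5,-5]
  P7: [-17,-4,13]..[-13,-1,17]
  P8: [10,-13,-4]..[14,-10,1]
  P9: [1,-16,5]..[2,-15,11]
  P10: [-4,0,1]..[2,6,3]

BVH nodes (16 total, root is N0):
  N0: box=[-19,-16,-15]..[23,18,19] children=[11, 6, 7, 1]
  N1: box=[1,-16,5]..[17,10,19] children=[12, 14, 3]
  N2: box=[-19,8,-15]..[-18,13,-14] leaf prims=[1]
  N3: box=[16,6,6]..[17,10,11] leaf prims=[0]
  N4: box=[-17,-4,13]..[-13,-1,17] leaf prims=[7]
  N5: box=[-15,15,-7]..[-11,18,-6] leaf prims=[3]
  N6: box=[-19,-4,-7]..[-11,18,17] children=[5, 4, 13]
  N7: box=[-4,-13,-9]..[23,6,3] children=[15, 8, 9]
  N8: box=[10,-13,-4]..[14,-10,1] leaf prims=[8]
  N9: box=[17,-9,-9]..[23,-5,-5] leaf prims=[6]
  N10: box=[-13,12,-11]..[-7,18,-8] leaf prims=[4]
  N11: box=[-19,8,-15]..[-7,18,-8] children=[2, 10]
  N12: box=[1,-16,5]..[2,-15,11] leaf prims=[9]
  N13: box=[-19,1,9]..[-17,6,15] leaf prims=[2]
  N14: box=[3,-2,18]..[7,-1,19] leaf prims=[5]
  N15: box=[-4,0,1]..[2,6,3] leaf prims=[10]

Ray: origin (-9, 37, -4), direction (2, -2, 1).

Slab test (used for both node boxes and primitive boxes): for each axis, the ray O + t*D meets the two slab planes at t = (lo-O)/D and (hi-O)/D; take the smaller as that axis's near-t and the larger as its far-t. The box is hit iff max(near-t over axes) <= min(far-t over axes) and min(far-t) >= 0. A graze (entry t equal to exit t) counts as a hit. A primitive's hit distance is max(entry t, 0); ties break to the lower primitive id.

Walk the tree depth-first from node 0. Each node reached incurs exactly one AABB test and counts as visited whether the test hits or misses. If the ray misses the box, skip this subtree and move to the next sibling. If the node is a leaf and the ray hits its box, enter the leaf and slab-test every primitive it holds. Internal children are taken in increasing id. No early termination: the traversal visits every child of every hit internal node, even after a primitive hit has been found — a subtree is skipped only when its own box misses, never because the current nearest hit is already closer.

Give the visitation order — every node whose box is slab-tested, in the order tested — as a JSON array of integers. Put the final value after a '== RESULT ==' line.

Trace the traversal:
N0 x:[-5,16] y:[19/2,53/2] z:[-11,23] -> hit [19/2,16], descend [1, 6, 7, 11]
  N1 x:[5,13] y:[27/2,53/2] z:[9,23] -> miss, prune
  N6 x:[-5,-1] y:[19/2,41/2] z:[-3,21] -> miss, prune
  N7 x:[5/2,16] y:[31/2,25] z:[-5,7] -> miss, prune
  N11 x:[-5,1] y:[19/2,29/2] z:[-11,-4] -> miss, prune

order=[0, 1, 6, 7, 11]  |boxes|=5  |leaves|=0  hit=miss

== RESULT ==
[0, 1, 6, 7, 11]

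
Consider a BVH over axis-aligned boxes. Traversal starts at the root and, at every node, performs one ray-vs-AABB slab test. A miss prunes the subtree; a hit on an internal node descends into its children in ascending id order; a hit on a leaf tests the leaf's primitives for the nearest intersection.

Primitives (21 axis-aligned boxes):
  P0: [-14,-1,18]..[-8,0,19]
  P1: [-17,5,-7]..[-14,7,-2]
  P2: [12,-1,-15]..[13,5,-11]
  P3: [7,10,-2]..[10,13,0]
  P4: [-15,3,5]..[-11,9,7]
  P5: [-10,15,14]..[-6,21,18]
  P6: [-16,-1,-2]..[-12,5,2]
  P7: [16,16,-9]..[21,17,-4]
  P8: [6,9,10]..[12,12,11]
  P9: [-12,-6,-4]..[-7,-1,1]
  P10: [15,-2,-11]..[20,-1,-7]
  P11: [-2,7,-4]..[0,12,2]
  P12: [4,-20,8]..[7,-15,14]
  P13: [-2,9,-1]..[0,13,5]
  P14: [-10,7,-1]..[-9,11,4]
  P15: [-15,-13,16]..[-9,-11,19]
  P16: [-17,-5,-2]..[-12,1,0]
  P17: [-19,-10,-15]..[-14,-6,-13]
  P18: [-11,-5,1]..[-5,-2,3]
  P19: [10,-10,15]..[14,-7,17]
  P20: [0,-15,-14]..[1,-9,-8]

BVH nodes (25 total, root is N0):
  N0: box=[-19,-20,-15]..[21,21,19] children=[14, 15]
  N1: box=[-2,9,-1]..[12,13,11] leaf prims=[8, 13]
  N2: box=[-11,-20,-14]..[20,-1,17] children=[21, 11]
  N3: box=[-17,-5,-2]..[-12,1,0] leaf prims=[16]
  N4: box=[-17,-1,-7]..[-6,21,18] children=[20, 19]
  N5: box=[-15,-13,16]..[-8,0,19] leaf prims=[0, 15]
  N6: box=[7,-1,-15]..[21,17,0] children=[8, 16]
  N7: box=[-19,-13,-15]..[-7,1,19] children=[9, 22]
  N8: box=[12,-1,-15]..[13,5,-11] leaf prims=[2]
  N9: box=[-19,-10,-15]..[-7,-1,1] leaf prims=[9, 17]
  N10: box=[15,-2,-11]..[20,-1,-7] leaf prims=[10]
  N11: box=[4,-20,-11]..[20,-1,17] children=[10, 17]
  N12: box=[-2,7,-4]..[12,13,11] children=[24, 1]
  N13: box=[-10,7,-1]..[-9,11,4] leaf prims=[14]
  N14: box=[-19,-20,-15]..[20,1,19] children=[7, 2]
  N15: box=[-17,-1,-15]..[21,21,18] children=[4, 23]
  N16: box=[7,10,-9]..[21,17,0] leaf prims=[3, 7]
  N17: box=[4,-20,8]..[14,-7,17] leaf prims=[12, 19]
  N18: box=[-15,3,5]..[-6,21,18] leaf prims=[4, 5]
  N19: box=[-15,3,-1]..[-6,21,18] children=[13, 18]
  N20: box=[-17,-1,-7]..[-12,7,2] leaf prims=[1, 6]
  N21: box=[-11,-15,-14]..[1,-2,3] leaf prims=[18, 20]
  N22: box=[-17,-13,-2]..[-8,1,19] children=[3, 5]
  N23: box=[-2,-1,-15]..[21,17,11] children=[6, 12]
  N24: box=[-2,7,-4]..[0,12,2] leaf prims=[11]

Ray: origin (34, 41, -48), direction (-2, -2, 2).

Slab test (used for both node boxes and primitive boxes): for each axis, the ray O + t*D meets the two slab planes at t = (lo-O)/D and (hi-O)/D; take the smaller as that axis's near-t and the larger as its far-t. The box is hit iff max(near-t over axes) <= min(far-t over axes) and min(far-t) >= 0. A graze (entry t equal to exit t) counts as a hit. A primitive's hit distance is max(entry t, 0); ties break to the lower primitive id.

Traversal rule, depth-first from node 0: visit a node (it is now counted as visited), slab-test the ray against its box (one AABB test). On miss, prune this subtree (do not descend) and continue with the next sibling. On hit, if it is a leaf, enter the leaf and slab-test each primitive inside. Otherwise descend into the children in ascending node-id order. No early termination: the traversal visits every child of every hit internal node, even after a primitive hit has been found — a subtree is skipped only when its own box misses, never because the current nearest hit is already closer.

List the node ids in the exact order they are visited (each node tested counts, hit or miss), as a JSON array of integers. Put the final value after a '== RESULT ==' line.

Traverse from the root:
N0 x:[13/2,53/2] y:[10,61/2] z:[33/2,67/2] -> hit [33/2,53/2], descend [14, 15]
  N14 x:[7,53/2] y:[20,61/2] z:[33/2,67/2] -> hit [20,53/2], descend [2, 7]
    N2 x:[7,45/2] y:[21,61/2] z:[17,65/2] -> hit [21,45/2], descend [11, 21]
      N11 x:[7,15] y:[21,61/2] z:[37/2,65/2] -> miss, prune
      N21 x:[33/2,45/2] y:[43/2,28] z:[17,51/2] -> hit [43/2,45/2] leaf, test {P18(miss), P20(miss)}
    N7 x:[41/2,53/2] y:[20,27] z:[33/2,67/2] -> hit [41/2,53/2], descend [9, 22]
      N9 x:[41/2,53/2] y:[21,51/2] z:[33/2,49/2] -> hit [21,49/2] leaf, test {P9@t=22, P17(miss)}
      N22 x:[21,51/2] y:[20,27] z:[23,67/2] -> hit [23,51/2], descend [3, 5]
        N3 x:[23,51/2] y:[20,23] z:[23,24] -> hit [23,23] leaf, test {P16@t=23}
        N5 x:[21,49/2] y:[41/2,27] z:[32,67/2] -> miss, prune
  N15 x:[13/2,51/2] y:[10,21] z:[33/2,33] -> hit [33/2,21], descend [4, 23]
    N4 x:[20,51/2] y:[10,21] z:[41/2,33] -> hit [41/2,21], descend [19, 20]
      N19 x:[20,49/2] y:[10,19] z:[47/2,33] -> miss, prune
      N20 x:[23,51/2] y:[17,21] z:[41/2,25] -> miss, prune
    N23 x:[13/2,18] y:[12,21] z:[33/2,59/2] -> hit [33/2,18], descend [6, 12]
      N6 x:[13/2,27/2] y:[12,21] z:[33/2,24] -> miss, prune
      N12 x:[11,18] y:[14,17] z:[22,59/2] -> miss, prune

Visited [0, 14, 2, 11, 21, 7, 9, 22, 3, 5, 15, 4, 19, 20, 23, 6, 12]. Tests: 17 box, 3 leaf. Nearest: P9.

== RESULT ==
[0, 14, 2, 11, 21, 7, 9, 22, 3, 5, 15, 4, 19, 20, 23, 6, 12]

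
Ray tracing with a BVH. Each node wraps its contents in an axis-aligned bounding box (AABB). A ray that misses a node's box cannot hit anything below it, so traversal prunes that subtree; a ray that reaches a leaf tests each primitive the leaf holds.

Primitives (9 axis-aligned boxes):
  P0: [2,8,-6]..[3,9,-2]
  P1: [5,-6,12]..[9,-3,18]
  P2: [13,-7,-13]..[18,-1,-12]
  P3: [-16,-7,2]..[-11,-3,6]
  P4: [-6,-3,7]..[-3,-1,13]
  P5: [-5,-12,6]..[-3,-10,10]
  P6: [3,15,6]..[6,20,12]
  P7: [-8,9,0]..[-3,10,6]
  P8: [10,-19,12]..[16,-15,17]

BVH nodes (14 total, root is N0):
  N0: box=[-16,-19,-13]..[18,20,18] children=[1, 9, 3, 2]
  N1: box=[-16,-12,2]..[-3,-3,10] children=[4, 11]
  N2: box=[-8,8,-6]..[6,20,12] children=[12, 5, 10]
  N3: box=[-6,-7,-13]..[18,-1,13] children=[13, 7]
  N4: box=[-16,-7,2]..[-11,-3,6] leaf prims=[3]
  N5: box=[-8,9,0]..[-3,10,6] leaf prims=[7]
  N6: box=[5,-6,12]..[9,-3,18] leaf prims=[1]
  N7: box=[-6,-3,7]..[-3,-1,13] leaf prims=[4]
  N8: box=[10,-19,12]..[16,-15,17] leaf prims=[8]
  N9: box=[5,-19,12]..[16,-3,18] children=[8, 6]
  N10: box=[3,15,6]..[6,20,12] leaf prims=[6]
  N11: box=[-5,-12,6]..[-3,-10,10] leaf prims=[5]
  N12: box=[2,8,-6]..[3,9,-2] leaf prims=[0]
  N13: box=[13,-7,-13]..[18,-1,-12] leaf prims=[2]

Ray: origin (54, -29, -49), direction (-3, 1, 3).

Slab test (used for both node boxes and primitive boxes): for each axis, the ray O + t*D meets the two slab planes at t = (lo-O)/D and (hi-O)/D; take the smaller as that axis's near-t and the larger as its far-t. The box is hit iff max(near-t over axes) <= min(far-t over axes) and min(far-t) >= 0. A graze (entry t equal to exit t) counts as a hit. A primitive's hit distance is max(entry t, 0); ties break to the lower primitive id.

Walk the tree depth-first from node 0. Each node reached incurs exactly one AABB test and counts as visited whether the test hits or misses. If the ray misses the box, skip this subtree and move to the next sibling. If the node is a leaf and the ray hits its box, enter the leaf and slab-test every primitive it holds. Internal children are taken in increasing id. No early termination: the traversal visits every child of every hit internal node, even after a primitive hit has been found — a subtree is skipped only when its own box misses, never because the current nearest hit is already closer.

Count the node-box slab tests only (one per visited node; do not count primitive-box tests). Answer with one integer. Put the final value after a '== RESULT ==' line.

Trace the traversal:
N0 x:[12,70/3] y:[10,49] z:[12,67/3] -> hit [12,67/3], descend [1, 2, 3, 9]
  N1 x:[19,70/3] y:[17,26] z:[17,59/3] -> hit [19,59/3], descend [4, 11]
    N4 x:[65/3,70/3] y:[22,26] z:[17,55/3] -> miss, prune
    N11 x:[19,59/3] y:[17,19] z:[55/3,59/3] -> hit [19,19] leaf, test {P5@t=19}
  N2 x:[16,62/3] y:[37,49] z:[43/3,61/3] -> miss, prune
  N3 x:[12,20] y:[22,28] z:[12,62/3] -> miss, prune
  N9 x:[38/3,49/3] y:[10,26] z:[61/3,67/3] -> miss, prune

7 AABB tests over nodes [0, 1, 4, 11, 2, 3, 9]; 1 leaf entered; closest P5.

== RESULT ==
7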